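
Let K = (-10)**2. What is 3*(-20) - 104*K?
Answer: -10460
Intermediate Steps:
K = 100
3*(-20) - 104*K = 3*(-20) - 104*100 = -60 - 10400 = -10460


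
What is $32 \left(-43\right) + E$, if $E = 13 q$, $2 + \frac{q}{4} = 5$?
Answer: $-1220$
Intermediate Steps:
$q = 12$ ($q = -8 + 4 \cdot 5 = -8 + 20 = 12$)
$E = 156$ ($E = 13 \cdot 12 = 156$)
$32 \left(-43\right) + E = 32 \left(-43\right) + 156 = -1376 + 156 = -1220$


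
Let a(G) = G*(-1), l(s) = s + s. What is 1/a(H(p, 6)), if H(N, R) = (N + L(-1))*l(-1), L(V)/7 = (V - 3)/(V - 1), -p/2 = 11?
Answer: -1/16 ≈ -0.062500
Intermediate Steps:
p = -22 (p = -2*11 = -22)
L(V) = 7*(-3 + V)/(-1 + V) (L(V) = 7*((V - 3)/(V - 1)) = 7*((-3 + V)/(-1 + V)) = 7*(-3 + V)/(-1 + V))
l(s) = 2*s
H(N, R) = -28 - 2*N (H(N, R) = (N + 7*(-3 - 1)/(-1 - 1))*(2*(-1)) = (N + 7*(-4)/(-2))*(-2) = (N + 7*(-1/2)*(-4))*(-2) = (N + 14)*(-2) = (14 + N)*(-2) = -28 - 2*N)
a(G) = -G
1/a(H(p, 6)) = 1/(-(-28 - 2*(-22))) = 1/(-(-28 + 44)) = 1/(-1*16) = 1/(-16) = -1/16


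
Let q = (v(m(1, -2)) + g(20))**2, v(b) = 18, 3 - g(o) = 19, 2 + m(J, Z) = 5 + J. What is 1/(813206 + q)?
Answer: 1/813210 ≈ 1.2297e-6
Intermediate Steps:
m(J, Z) = 3 + J (m(J, Z) = -2 + (5 + J) = 3 + J)
g(o) = -16 (g(o) = 3 - 1*19 = 3 - 19 = -16)
q = 4 (q = (18 - 16)**2 = 2**2 = 4)
1/(813206 + q) = 1/(813206 + 4) = 1/813210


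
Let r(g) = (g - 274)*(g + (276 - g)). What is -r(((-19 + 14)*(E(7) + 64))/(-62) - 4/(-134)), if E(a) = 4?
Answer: 153910296/2077 ≈ 74102.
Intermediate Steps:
r(g) = -75624 + 276*g (r(g) = (-274 + g)*276 = -75624 + 276*g)
-r(((-19 + 14)*(E(7) + 64))/(-62) - 4/(-134)) = -(-75624 + 276*(((-19 + 14)*(4 + 64))/(-62) - 4/(-134))) = -(-75624 + 276*(-5*68*(-1/62) - 4*(-1/134))) = -(-75624 + 276*(-340*(-1/62) + 2/67)) = -(-75624 + 276*(170/31 + 2/67)) = -(-75624 + 276*(11452/2077)) = -(-75624 + 3160752/2077) = -1*(-153910296/2077) = 153910296/2077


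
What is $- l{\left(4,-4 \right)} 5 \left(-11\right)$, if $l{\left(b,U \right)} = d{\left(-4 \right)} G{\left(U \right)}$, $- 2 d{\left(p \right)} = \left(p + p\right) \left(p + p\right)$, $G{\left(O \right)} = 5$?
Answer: $-8800$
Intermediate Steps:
$d{\left(p \right)} = - 2 p^{2}$ ($d{\left(p \right)} = - \frac{\left(p + p\right) \left(p + p\right)}{2} = - \frac{2 p 2 p}{2} = - \frac{4 p^{2}}{2} = - 2 p^{2}$)
$l{\left(b,U \right)} = -160$ ($l{\left(b,U \right)} = - 2 \left(-4\right)^{2} \cdot 5 = \left(-2\right) 16 \cdot 5 = \left(-32\right) 5 = -160$)
$- l{\left(4,-4 \right)} 5 \left(-11\right) = \left(-1\right) \left(-160\right) 5 \left(-11\right) = 160 \cdot 5 \left(-11\right) = 800 \left(-11\right) = -8800$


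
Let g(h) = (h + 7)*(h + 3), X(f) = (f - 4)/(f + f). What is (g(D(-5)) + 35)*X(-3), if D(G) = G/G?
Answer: 469/6 ≈ 78.167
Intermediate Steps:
D(G) = 1
X(f) = (-4 + f)/(2*f) (X(f) = (-4 + f)/((2*f)) = (-4 + f)*(1/(2*f)) = (-4 + f)/(2*f))
g(h) = (3 + h)*(7 + h) (g(h) = (7 + h)*(3 + h) = (3 + h)*(7 + h))
(g(D(-5)) + 35)*X(-3) = ((21 + 1² + 10*1) + 35)*((½)*(-4 - 3)/(-3)) = ((21 + 1 + 10) + 35)*((½)*(-⅓)*(-7)) = (32 + 35)*(7/6) = 67*(7/6) = 469/6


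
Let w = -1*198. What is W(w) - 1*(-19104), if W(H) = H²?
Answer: 58308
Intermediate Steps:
w = -198
W(w) - 1*(-19104) = (-198)² - 1*(-19104) = 39204 + 19104 = 58308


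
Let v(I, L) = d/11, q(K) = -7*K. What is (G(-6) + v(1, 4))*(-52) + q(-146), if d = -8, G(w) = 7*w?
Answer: 35682/11 ≈ 3243.8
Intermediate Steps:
v(I, L) = -8/11
(G(-6) + v(1, 4))*(-52) + q(-146) = (7*(-6) - 8/11)*(-52) - 7*(-146) = (-42 - 8/11)*(-52) + 1022 = -470/11*(-52) + 1022 = 24440/11 + 1022 = 35682/11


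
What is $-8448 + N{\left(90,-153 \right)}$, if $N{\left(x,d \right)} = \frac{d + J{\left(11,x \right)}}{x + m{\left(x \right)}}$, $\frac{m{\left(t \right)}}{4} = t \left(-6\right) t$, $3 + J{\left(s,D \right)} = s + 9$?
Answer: $- \frac{48280316}{5715} \approx -8448.0$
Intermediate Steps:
$J{\left(s,D \right)} = 6 + s$ ($J{\left(s,D \right)} = -3 + \left(s + 9\right) = -3 + \left(9 + s\right) = 6 + s$)
$m{\left(t \right)} = - 24 t^{2}$ ($m{\left(t \right)} = 4 t \left(-6\right) t = 4 - 6 t t = 4 \left(- 6 t^{2}\right) = - 24 t^{2}$)
$N{\left(x,d \right)} = \frac{17 + d}{x - 24 x^{2}}$ ($N{\left(x,d \right)} = \frac{d + \left(6 + 11\right)}{x - 24 x^{2}} = \frac{d + 17}{x - 24 x^{2}} = \frac{17 + d}{x - 24 x^{2}}$)
$-8448 + N{\left(90,-153 \right)} = -8448 + \frac{-17 - -153}{90 \left(-1 + 24 \cdot 90\right)} = -8448 + \frac{-17 + 153}{90 \left(-1 + 2160\right)} = -8448 + \frac{1}{90} \cdot \frac{1}{2159} \cdot 136 = -8448 + \frac{4}{5715} = - \frac{48280316}{5715}$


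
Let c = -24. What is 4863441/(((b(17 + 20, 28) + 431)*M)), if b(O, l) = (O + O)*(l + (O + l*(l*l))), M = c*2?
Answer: -1621147/26075024 ≈ -0.062172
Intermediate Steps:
M = -48 (M = -24*2 = -48)
b(O, l) = 2*O*(O + l + l**3) (b(O, l) = (2*O)*(l + (O + l*l**2)) = (2*O)*(l + (O + l**3)) = (2*O)*(O + l + l**3) = 2*O*(O + l + l**3))
4863441/(((b(17 + 20, 28) + 431)*M)) = 4863441/(((2*(17 + 20)*((17 + 20) + 28 + 28**3) + 431)*(-48))) = 4863441/(((2*37*(37 + 28 + 21952) + 431)*(-48))) = 4863441/(((2*37*22017 + 431)*(-48))) = 4863441/(((1629258 + 431)*(-48))) = 4863441/((1629689*(-48))) = 4863441/(-78225072) = 4863441*(-1/78225072) = -1621147/26075024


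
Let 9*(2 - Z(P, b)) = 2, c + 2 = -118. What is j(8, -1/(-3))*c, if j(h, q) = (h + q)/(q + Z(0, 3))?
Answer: -9000/19 ≈ -473.68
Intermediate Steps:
c = -120 (c = -2 - 118 = -120)
Z(P, b) = 16/9 (Z(P, b) = 2 - ⅑*2 = 2 - 2/9 = 16/9)
j(h, q) = (h + q)/(16/9 + q) (j(h, q) = (h + q)/(q + 16/9) = (h + q)/(16/9 + q))
j(8, -1/(-3))*c = (9*(8 - 1/(-3))/(16 + 9*(-1/(-3))))*(-120) = (9*(8 - 1*(-⅓))/(16 + 9*(-1*(-⅓))))*(-120) = (9*(8 + ⅓)/(16 + 9*(⅓)))*(-120) = (9*(25/3)/(16 + 3))*(-120) = (9*(25/3)/19)*(-120) = (9*(1/19)*(25/3))*(-120) = (75/19)*(-120) = -9000/19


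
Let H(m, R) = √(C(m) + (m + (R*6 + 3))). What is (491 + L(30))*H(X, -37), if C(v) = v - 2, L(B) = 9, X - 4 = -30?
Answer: 500*I*√273 ≈ 8261.4*I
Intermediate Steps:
X = -26 (X = 4 - 30 = -26)
C(v) = -2 + v
H(m, R) = √(1 + 2*m + 6*R) (H(m, R) = √((-2 + m) + (m + (R*6 + 3))) = √((-2 + m) + (m + (6*R + 3))) = √((-2 + m) + (m + (3 + 6*R))) = √((-2 + m) + (3 + m + 6*R)) = √(1 + 2*m + 6*R))
(491 + L(30))*H(X, -37) = (491 + 9)*√(1 + 2*(-26) + 6*(-37)) = 500*√(1 - 52 - 222) = 500*√(-273) = 500*(I*√273) = 500*I*√273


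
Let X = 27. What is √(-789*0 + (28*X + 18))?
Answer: 3*√86 ≈ 27.821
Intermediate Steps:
√(-789*0 + (28*X + 18)) = √(-789*0 + (28*27 + 18)) = √(0 + (756 + 18)) = √(0 + 774) = √774 = 3*√86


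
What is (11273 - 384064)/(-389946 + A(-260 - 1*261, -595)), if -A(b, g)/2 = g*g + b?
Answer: 372791/1096954 ≈ 0.33984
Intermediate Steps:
A(b, g) = -2*b - 2*g² (A(b, g) = -2*(g*g + b) = -2*(g² + b) = -2*(b + g²) = -2*b - 2*g²)
(11273 - 384064)/(-389946 + A(-260 - 1*261, -595)) = (11273 - 384064)/(-389946 + (-2*(-260 - 1*261) - 2*(-595)²)) = -372791/(-389946 + (-2*(-260 - 261) - 2*354025)) = -372791/(-389946 + (-2*(-521) - 708050)) = -372791/(-389946 + (1042 - 708050)) = -372791/(-389946 - 707008) = -372791/(-1096954) = -372791*(-1/1096954) = 372791/1096954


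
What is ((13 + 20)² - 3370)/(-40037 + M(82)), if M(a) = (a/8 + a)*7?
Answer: 9124/157565 ≈ 0.057906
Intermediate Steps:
M(a) = 63*a/8 (M(a) = (a*(⅛) + a)*7 = (a/8 + a)*7 = (9*a/8)*7 = 63*a/8)
((13 + 20)² - 3370)/(-40037 + M(82)) = ((13 + 20)² - 3370)/(-40037 + (63/8)*82) = (33² - 3370)/(-40037 + 2583/4) = (1089 - 3370)/(-157565/4) = -2281*(-4/157565) = 9124/157565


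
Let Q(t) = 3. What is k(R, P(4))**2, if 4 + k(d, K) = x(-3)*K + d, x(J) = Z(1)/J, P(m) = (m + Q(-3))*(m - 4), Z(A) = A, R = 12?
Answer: 64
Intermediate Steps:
P(m) = (-4 + m)*(3 + m) (P(m) = (m + 3)*(m - 4) = (3 + m)*(-4 + m) = (-4 + m)*(3 + m))
x(J) = 1/J
k(d, K) = -4 + d - K/3 (k(d, K) = -4 + (K/(-3) + d) = -4 + (-K/3 + d) = -4 + (d - K/3) = -4 + d - K/3)
k(R, P(4))**2 = (-4 + 12 - (-12 + 4**2 - 1*4)/3)**2 = (-4 + 12 - (-12 + 16 - 4)/3)**2 = (-4 + 12 - 1/3*0)**2 = (-4 + 12 + 0)**2 = 8**2 = 64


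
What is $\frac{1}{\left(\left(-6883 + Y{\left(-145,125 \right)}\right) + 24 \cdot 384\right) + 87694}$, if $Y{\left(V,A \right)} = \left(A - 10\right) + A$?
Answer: $\frac{1}{90267} \approx 1.1078 \cdot 10^{-5}$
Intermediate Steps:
$Y{\left(V,A \right)} = -10 + 2 A$ ($Y{\left(V,A \right)} = \left(-10 + A\right) + A = -10 + 2 A$)
$\frac{1}{\left(\left(-6883 + Y{\left(-145,125 \right)}\right) + 24 \cdot 384\right) + 87694} = \frac{1}{\left(\left(-6883 + \left(-10 + 2 \cdot 125\right)\right) + 24 \cdot 384\right) + 87694} = \frac{1}{\left(\left(-6883 + \left(-10 + 250\right)\right) + 9216\right) + 87694} = \frac{1}{\left(\left(-6883 + 240\right) + 9216\right) + 87694} = \frac{1}{\left(-6643 + 9216\right) + 87694} = \frac{1}{2573 + 87694} = \frac{1}{90267}$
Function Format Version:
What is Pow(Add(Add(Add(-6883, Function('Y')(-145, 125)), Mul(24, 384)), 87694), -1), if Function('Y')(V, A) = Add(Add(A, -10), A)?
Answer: Rational(1, 90267) ≈ 1.1078e-5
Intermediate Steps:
Function('Y')(V, A) = Add(-10, Mul(2, A)) (Function('Y')(V, A) = Add(Add(-10, A), A) = Add(-10, Mul(2, A)))
Pow(Add(Add(Add(-6883, Function('Y')(-145, 125)), Mul(24, 384)), 87694), -1) = Pow(Add(Add(Add(-6883, Add(-10, Mul(2, 125))), Mul(24, 384)), 87694), -1) = Pow(Add(Add(Add(-6883, Add(-10, 250)), 9216), 87694), -1) = Pow(Add(Add(Add(-6883, 240), 9216), 87694), -1) = Pow(Add(Add(-6643, 9216), 87694), -1) = Pow(Add(2573, 87694), -1) = Pow(90267, -1) = Rational(1, 90267)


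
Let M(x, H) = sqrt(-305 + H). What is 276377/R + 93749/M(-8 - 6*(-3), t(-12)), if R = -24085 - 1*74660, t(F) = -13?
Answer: -276377/98745 - 93749*I*sqrt(318)/318 ≈ -2.7989 - 5257.2*I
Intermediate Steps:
R = -98745 (R = -24085 - 74660 = -98745)
276377/R + 93749/M(-8 - 6*(-3), t(-12)) = 276377/(-98745) + 93749/(sqrt(-305 - 13)) = 276377*(-1/98745) + 93749/(sqrt(-318)) = -276377/98745 + 93749/((I*sqrt(318))) = -276377/98745 + 93749*(-I*sqrt(318)/318) = -276377/98745 - 93749*I*sqrt(318)/318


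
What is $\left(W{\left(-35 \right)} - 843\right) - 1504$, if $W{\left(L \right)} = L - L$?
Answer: $-2347$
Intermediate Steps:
$W{\left(L \right)} = 0$
$\left(W{\left(-35 \right)} - 843\right) - 1504 = \left(0 - 843\right) - 1504 = -843 - 1504 = -2347$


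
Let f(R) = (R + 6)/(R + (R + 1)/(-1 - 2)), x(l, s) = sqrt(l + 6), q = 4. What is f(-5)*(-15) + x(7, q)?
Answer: 45/11 + sqrt(13) ≈ 7.6965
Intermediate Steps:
x(l, s) = sqrt(6 + l)
f(R) = (6 + R)/(-1/3 + 2*R/3) (f(R) = (6 + R)/(R + (1 + R)/(-3)) = (6 + R)/(R + (1 + R)*(-1/3)) = (6 + R)/(R + (-1/3 - R/3)) = (6 + R)/(-1/3 + 2*R/3))
f(-5)*(-15) + x(7, q) = (3*(6 - 5)/(-1 + 2*(-5)))*(-15) + sqrt(6 + 7) = (3*1/(-1 - 10))*(-15) + sqrt(13) = (3*1/(-11))*(-15) + sqrt(13) = (3*(-1/11)*1)*(-15) + sqrt(13) = -3/11*(-15) + sqrt(13) = 45/11 + sqrt(13)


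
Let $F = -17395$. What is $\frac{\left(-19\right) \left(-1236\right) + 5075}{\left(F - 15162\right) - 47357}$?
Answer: $- \frac{28559}{79914} \approx -0.35737$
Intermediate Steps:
$\frac{\left(-19\right) \left(-1236\right) + 5075}{\left(F - 15162\right) - 47357} = \frac{\left(-19\right) \left(-1236\right) + 5075}{\left(-17395 - 15162\right) - 47357} = \frac{23484 + 5075}{-32557 - 47357} = \frac{28559}{-79914} = 28559 \left(- \frac{1}{79914}\right) = - \frac{28559}{79914}$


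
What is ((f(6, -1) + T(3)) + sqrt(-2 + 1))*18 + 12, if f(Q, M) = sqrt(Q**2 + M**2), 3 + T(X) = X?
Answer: 12 + 18*I + 18*sqrt(37) ≈ 121.49 + 18.0*I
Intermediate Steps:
T(X) = -3 + X
f(Q, M) = sqrt(M**2 + Q**2)
((f(6, -1) + T(3)) + sqrt(-2 + 1))*18 + 12 = ((sqrt((-1)**2 + 6**2) + (-3 + 3)) + sqrt(-2 + 1))*18 + 12 = ((sqrt(1 + 36) + 0) + sqrt(-1))*18 + 12 = ((sqrt(37) + 0) + I)*18 + 12 = (sqrt(37) + I)*18 + 12 = (I + sqrt(37))*18 + 12 = (18*I + 18*sqrt(37)) + 12 = 12 + 18*I + 18*sqrt(37)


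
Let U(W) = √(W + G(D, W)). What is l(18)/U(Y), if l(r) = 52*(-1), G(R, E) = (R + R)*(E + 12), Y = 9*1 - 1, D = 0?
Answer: -13*√2 ≈ -18.385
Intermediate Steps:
Y = 8 (Y = 9 - 1 = 8)
G(R, E) = 2*R*(12 + E) (G(R, E) = (2*R)*(12 + E) = 2*R*(12 + E))
l(r) = -52
U(W) = √W (U(W) = √(W + 2*0*(12 + W)) = √(W + 0) = √W)
l(18)/U(Y) = -52*√2/4 = -13*√2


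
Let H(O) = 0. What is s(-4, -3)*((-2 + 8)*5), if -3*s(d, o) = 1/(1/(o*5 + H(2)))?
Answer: 150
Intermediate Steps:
s(d, o) = -5*o/3
s(-4, -3)*((-2 + 8)*5) = (-5/3*(-3))*((-2 + 8)*5) = 5*(6*5) = 5*30 = 150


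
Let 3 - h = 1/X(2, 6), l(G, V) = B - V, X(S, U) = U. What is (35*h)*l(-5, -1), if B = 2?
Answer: 595/2 ≈ 297.50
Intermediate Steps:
l(G, V) = 2 - V
h = 17/6 (h = 3 - 1/6 = 3 - 1*⅙ = 3 - ⅙ = 17/6 ≈ 2.8333)
(35*h)*l(-5, -1) = (35*(17/6))*(2 - 1*(-1)) = 595*(2 + 1)/6 = (595/6)*3 = 595/2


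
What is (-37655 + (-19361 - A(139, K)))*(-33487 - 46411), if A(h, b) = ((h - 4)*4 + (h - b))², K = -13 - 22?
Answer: 45287145176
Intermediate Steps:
K = -35
A(h, b) = (-16 - b + 5*h)² (A(h, b) = ((-4 + h)*4 + (h - b))² = ((-16 + 4*h) + (h - b))² = (-16 - b + 5*h)²)
(-37655 + (-19361 - A(139, K)))*(-33487 - 46411) = (-37655 + (-19361 - (16 - 35 - 5*139)²))*(-33487 - 46411) = (-37655 + (-19361 - (16 - 35 - 695)²))*(-79898) = (-37655 + (-19361 - 1*(-714)²))*(-79898) = (-37655 + (-19361 - 1*509796))*(-79898) = (-37655 + (-19361 - 509796))*(-79898) = (-37655 - 529157)*(-79898) = -566812*(-79898) = 45287145176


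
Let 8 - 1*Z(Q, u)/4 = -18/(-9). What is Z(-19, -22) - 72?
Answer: -48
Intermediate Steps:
Z(Q, u) = 24 (Z(Q, u) = 32 - (-72)/(-9) = 32 - (-72)*(-1)/9 = 32 - 4*2 = 32 - 8 = 24)
Z(-19, -22) - 72 = 24 - 72 = -48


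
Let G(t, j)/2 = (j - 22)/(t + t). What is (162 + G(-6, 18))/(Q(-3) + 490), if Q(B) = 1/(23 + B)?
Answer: 9760/29403 ≈ 0.33194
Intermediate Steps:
G(t, j) = (-22 + j)/t (G(t, j) = 2*((j - 22)/(t + t)) = 2*((-22 + j)/((2*t))) = 2*((-22 + j)*(1/(2*t))) = 2*((-22 + j)/(2*t)) = (-22 + j)/t)
(162 + G(-6, 18))/(Q(-3) + 490) = (162 + (-22 + 18)/(-6))/(1/(23 - 3) + 490) = (162 - ⅙*(-4))/(1/20 + 490) = (162 + ⅔)/(1/20 + 490) = 488/(3*(9801/20)) = (488/3)*(20/9801) = 9760/29403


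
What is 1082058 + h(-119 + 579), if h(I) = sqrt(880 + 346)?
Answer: 1082058 + sqrt(1226) ≈ 1.0821e+6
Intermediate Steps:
h(I) = sqrt(1226)
1082058 + h(-119 + 579) = 1082058 + sqrt(1226)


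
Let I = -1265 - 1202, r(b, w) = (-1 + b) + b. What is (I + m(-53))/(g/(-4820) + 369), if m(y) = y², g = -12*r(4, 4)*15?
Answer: 4579/4944 ≈ 0.92617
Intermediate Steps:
r(b, w) = -1 + 2*b
g = -1260 (g = -12*(-1 + 2*4)*15 = -12*(-1 + 8)*15 = -12*7*15 = -84*15 = -1260)
I = -2467
(I + m(-53))/(g/(-4820) + 369) = (-2467 + (-53)²)/(-1260/(-4820) + 369) = (-2467 + 2809)/(-1260*(-1/4820) + 369) = 342/(63/241 + 369) = 342/(88992/241) = 342*(241/88992) = 4579/4944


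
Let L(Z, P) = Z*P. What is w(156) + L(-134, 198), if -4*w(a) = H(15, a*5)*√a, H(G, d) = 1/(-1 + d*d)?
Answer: -26532 - √39/1216798 ≈ -26532.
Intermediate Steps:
H(G, d) = 1/(-1 + d²)
w(a) = -√a/(4*(-1 + 25*a²)) (w(a) = -√a/(4*(-1 + (a*5)²)) = -√a/(4*(-1 + (5*a)²)) = -√a/(4*(-1 + 25*a²)))
L(Z, P) = P*Z
w(156) + L(-134, 198) = -√156/(-4 + 100*156²) + 198*(-134) = -2*√39/(-4 + 100*24336) - 26532 = -2*√39/(-4 + 2433600) - 26532 = -1*2*√39/2433596 - 26532 = -1*2*√39*1/2433596 - 26532 = -√39/1216798 - 26532 = -26532 - √39/1216798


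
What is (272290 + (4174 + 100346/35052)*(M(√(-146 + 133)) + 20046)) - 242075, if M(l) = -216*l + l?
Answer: 244661809692/2921 - 15738794855*I*√13/17526 ≈ 8.376e+7 - 3.2379e+6*I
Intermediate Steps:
M(l) = -215*l
(272290 + (4174 + 100346/35052)*(M(√(-146 + 133)) + 20046)) - 242075 = (272290 + (4174 + 100346/35052)*(-215*√(-146 + 133) + 20046)) - 242075 = (272290 + (4174 + 100346*(1/35052))*(-215*I*√13 + 20046)) - 242075 = (272290 + (4174 + 50173/17526)*(-215*I*√13 + 20046)) - 242075 = (272290 + 73203697*(-215*I*√13 + 20046)/17526) - 242075 = (272290 + 73203697*(20046 - 215*I*√13)/17526) - 242075 = (272290 + (244573551677/2921 - 15738794855*I*√13/17526)) - 242075 = (245368910767/2921 - 15738794855*I*√13/17526) - 242075 = 244661809692/2921 - 15738794855*I*√13/17526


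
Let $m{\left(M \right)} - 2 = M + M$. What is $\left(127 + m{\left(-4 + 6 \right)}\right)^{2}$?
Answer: $17689$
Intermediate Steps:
$m{\left(M \right)} = 2 + 2 M$ ($m{\left(M \right)} = 2 + \left(M + M\right) = 2 + 2 M$)
$\left(127 + m{\left(-4 + 6 \right)}\right)^{2} = \left(127 + \left(2 + 2 \left(-4 + 6\right)\right)\right)^{2} = \left(127 + \left(2 + 2 \cdot 2\right)\right)^{2} = \left(127 + \left(2 + 4\right)\right)^{2} = \left(127 + 6\right)^{2} = 133^{2} = 17689$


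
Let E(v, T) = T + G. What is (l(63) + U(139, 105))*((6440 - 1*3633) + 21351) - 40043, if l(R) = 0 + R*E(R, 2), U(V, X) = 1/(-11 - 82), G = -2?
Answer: -3748157/93 ≈ -40303.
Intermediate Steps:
E(v, T) = -2 + T (E(v, T) = T - 2 = -2 + T)
U(V, X) = -1/93 (U(V, X) = 1/(-93) = -1/93)
l(R) = 0 (l(R) = 0 + R*(-2 + 2) = 0 + R*0 = 0 + 0 = 0)
(l(63) + U(139, 105))*((6440 - 1*3633) + 21351) - 40043 = (0 - 1/93)*((6440 - 1*3633) + 21351) - 40043 = -((6440 - 3633) + 21351)/93 - 40043 = -(2807 + 21351)/93 - 40043 = -1/93*24158 - 40043 = -24158/93 - 40043 = -3748157/93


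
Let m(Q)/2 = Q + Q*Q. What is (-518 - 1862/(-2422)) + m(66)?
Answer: 1440531/173 ≈ 8326.8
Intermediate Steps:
m(Q) = 2*Q + 2*Q² (m(Q) = 2*(Q + Q*Q) = 2*(Q + Q²) = 2*Q + 2*Q²)
(-518 - 1862/(-2422)) + m(66) = (-518 - 1862/(-2422)) + 2*66*(1 + 66) = (-518 - 1862*(-1)/2422) + 2*66*67 = (-518 - 1*(-133/173)) + 8844 = (-518 + 133/173) + 8844 = -89481/173 + 8844 = 1440531/173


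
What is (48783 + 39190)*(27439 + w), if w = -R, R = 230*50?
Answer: 1402201647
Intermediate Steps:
R = 11500
w = -11500 (w = -1*11500 = -11500)
(48783 + 39190)*(27439 + w) = (48783 + 39190)*(27439 - 11500) = 87973*15939 = 1402201647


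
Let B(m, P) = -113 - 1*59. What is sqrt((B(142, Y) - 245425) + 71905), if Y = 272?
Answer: 2*I*sqrt(43423) ≈ 416.76*I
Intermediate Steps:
B(m, P) = -172 (B(m, P) = -113 - 59 = -172)
sqrt((B(142, Y) - 245425) + 71905) = sqrt((-172 - 245425) + 71905) = sqrt(-245597 + 71905) = sqrt(-173692) = 2*I*sqrt(43423)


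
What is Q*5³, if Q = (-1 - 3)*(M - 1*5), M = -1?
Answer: 3000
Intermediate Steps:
Q = 24 (Q = (-1 - 3)*(-1 - 1*5) = -4*(-1 - 5) = -4*(-6) = 24)
Q*5³ = 24*5³ = 24*125 = 3000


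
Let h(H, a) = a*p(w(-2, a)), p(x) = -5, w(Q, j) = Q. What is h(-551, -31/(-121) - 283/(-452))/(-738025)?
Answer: 9651/1614562532 ≈ 5.9775e-6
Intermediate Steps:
h(H, a) = -5*a (h(H, a) = a*(-5) = -5*a)
h(-551, -31/(-121) - 283/(-452))/(-738025) = -5*(-31/(-121) - 283/(-452))/(-738025) = -5*(-31*(-1/121) - 283*(-1/452))*(-1/738025) = -5*(31/121 + 283/452)*(-1/738025) = -5*48255/54692*(-1/738025) = -241275/54692*(-1/738025) = 9651/1614562532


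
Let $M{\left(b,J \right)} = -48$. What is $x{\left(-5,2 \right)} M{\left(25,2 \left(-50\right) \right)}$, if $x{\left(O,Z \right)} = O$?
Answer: $240$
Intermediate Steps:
$x{\left(-5,2 \right)} M{\left(25,2 \left(-50\right) \right)} = \left(-5\right) \left(-48\right) = 240$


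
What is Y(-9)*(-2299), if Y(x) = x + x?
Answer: 41382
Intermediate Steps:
Y(x) = 2*x
Y(-9)*(-2299) = (2*(-9))*(-2299) = -18*(-2299) = 41382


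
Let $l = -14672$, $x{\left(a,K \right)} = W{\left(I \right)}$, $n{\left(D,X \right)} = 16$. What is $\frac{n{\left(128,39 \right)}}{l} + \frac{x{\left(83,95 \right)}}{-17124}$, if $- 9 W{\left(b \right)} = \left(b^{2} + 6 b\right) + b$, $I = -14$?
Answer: $- \frac{32125}{70662186} \approx -0.00045463$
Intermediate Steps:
$W{\left(b \right)} = - \frac{7 b}{9} - \frac{b^{2}}{9}$ ($W{\left(b \right)} = - \frac{\left(b^{2} + 6 b\right) + b}{9} = - \frac{b^{2} + 7 b}{9} = - \frac{7 b}{9} - \frac{b^{2}}{9}$)
$x{\left(a,K \right)} = - \frac{98}{9}$ ($x{\left(a,K \right)} = \left(- \frac{1}{9}\right) \left(-14\right) \left(7 - 14\right) = \left(- \frac{1}{9}\right) \left(-14\right) \left(-7\right) = - \frac{98}{9}$)
$\frac{n{\left(128,39 \right)}}{l} + \frac{x{\left(83,95 \right)}}{-17124} = \frac{16}{-14672} - \frac{98}{9 \left(-17124\right)} = 16 \left(- \frac{1}{14672}\right) - - \frac{49}{77058} = - \frac{1}{917} + \frac{49}{77058} = - \frac{32125}{70662186}$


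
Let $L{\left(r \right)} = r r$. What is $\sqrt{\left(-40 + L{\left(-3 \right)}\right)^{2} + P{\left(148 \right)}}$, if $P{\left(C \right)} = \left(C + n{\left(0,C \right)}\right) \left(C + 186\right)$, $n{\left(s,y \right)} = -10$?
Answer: $\sqrt{47053} \approx 216.92$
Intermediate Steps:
$P{\left(C \right)} = \left(-10 + C\right) \left(186 + C\right)$ ($P{\left(C \right)} = \left(C - 10\right) \left(C + 186\right) = \left(-10 + C\right) \left(186 + C\right)$)
$L{\left(r \right)} = r^{2}$
$\sqrt{\left(-40 + L{\left(-3 \right)}\right)^{2} + P{\left(148 \right)}} = \sqrt{\left(-40 + \left(-3\right)^{2}\right)^{2} + \left(-1860 + 148^{2} + 176 \cdot 148\right)} = \sqrt{\left(-40 + 9\right)^{2} + \left(-1860 + 21904 + 26048\right)} = \sqrt{\left(-31\right)^{2} + 46092} = \sqrt{961 + 46092} = \sqrt{47053}$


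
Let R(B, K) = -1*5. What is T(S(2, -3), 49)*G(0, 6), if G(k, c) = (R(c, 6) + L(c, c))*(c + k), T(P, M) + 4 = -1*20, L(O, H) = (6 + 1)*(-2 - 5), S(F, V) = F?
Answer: 7776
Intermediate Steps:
L(O, H) = -49 (L(O, H) = 7*(-7) = -49)
R(B, K) = -5
T(P, M) = -24 (T(P, M) = -4 - 1*20 = -4 - 20 = -24)
G(k, c) = -54*c - 54*k (G(k, c) = (-5 - 49)*(c + k) = -54*(c + k) = -54*c - 54*k)
T(S(2, -3), 49)*G(0, 6) = -24*(-54*6 - 54*0) = -24*(-324 + 0) = -24*(-324) = 7776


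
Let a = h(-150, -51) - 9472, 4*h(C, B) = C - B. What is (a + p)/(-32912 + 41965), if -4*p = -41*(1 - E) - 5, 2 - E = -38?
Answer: -39581/36212 ≈ -1.0930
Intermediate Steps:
h(C, B) = -B/4 + C/4 (h(C, B) = (C - B)/4 = -B/4 + C/4)
E = 40 (E = 2 - 1*(-38) = 2 + 38 = 40)
a = -37987/4 (a = (-1/4*(-51) + (1/4)*(-150)) - 9472 = (51/4 - 75/2) - 9472 = -99/4 - 9472 = -37987/4 ≈ -9496.8)
p = -797/2 (p = -(-41*(1 - 1*40) - 5)/4 = -(-41*(1 - 40) - 5)/4 = -(-41*(-39) - 5)/4 = -(1599 - 5)/4 = -1/4*1594 = -797/2 ≈ -398.50)
(a + p)/(-32912 + 41965) = (-37987/4 - 797/2)/(-32912 + 41965) = -39581/4/9053 = -39581/4*1/9053 = -39581/36212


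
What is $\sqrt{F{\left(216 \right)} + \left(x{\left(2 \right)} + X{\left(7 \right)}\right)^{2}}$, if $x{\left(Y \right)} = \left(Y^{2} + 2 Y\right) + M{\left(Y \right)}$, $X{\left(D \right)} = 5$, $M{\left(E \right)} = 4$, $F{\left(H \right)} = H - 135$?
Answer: $\sqrt{370} \approx 19.235$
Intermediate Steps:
$F{\left(H \right)} = -135 + H$
$x{\left(Y \right)} = 4 + Y^{2} + 2 Y$ ($x{\left(Y \right)} = \left(Y^{2} + 2 Y\right) + 4 = 4 + Y^{2} + 2 Y$)
$\sqrt{F{\left(216 \right)} + \left(x{\left(2 \right)} + X{\left(7 \right)}\right)^{2}} = \sqrt{\left(-135 + 216\right) + \left(\left(4 + 2^{2} + 2 \cdot 2\right) + 5\right)^{2}} = \sqrt{81 + \left(\left(4 + 4 + 4\right) + 5\right)^{2}} = \sqrt{81 + \left(12 + 5\right)^{2}} = \sqrt{81 + 17^{2}} = \sqrt{81 + 289} = \sqrt{370}$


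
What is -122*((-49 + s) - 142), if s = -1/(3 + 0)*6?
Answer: 23546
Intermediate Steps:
s = -2 (s = -1/3*6 = -2)
-122*((-49 + s) - 142) = -122*((-49 - 2) - 142) = -122*(-51 - 142) = -122*(-193) = 23546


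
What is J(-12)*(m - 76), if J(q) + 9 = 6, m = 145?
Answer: -207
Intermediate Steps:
J(q) = -3 (J(q) = -9 + 6 = -3)
J(-12)*(m - 76) = -3*(145 - 76) = -3*69 = -207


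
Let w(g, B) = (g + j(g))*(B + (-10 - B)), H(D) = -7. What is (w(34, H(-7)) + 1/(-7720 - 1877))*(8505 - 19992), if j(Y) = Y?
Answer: 3569700667/457 ≈ 7.8112e+6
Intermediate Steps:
w(g, B) = -20*g (w(g, B) = (g + g)*(B + (-10 - B)) = (2*g)*(-10) = -20*g)
(w(34, H(-7)) + 1/(-7720 - 1877))*(8505 - 19992) = (-20*34 + 1/(-7720 - 1877))*(8505 - 19992) = (-680 + 1/(-9597))*(-11487) = (-680 - 1/9597)*(-11487) = -6525961/9597*(-11487) = 3569700667/457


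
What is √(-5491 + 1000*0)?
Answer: 17*I*√19 ≈ 74.101*I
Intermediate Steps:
√(-5491 + 1000*0) = √(-5491 + 0) = √(-5491) = 17*I*√19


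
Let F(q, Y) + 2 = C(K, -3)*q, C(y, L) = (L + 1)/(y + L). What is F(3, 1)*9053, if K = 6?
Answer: -36212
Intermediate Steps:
C(y, L) = (1 + L)/(L + y)
F(q, Y) = -2 - 2*q/3 (F(q, Y) = -2 + ((1 - 3)/(-3 + 6))*q = -2 + (-2/3)*q = -2 + ((1/3)*(-2))*q = -2 - 2*q/3)
F(3, 1)*9053 = (-2 - 2/3*3)*9053 = (-2 - 2)*9053 = -4*9053 = -36212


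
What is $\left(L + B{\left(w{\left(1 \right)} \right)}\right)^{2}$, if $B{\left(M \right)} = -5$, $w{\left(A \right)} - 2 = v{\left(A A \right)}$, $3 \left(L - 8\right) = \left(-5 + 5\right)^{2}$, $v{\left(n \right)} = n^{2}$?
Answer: $9$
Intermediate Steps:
$L = 8$ ($L = 8 + \frac{\left(-5 + 5\right)^{2}}{3} = 8 + \frac{0^{2}}{3} = 8 + \frac{1}{3} \cdot 0 = 8 + 0 = 8$)
$w{\left(A \right)} = 2 + A^{4}$ ($w{\left(A \right)} = 2 + \left(A A\right)^{2} = 2 + \left(A^{2}\right)^{2} = 2 + A^{4}$)
$\left(L + B{\left(w{\left(1 \right)} \right)}\right)^{2} = \left(8 - 5\right)^{2} = 3^{2} = 9$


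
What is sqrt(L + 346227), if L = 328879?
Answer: sqrt(675106) ≈ 821.65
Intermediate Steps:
sqrt(L + 346227) = sqrt(328879 + 346227) = sqrt(675106)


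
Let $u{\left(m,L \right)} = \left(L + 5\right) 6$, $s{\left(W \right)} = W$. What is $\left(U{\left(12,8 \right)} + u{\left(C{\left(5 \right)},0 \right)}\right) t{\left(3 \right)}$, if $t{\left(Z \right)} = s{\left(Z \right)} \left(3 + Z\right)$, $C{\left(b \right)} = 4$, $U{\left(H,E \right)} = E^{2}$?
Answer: $1692$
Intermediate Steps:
$u{\left(m,L \right)} = 30 + 6 L$ ($u{\left(m,L \right)} = \left(5 + L\right) 6 = 30 + 6 L$)
$t{\left(Z \right)} = Z \left(3 + Z\right)$
$\left(U{\left(12,8 \right)} + u{\left(C{\left(5 \right)},0 \right)}\right) t{\left(3 \right)} = \left(8^{2} + \left(30 + 6 \cdot 0\right)\right) 3 \left(3 + 3\right) = \left(64 + \left(30 + 0\right)\right) 3 \cdot 6 = \left(64 + 30\right) 18 = 94 \cdot 18 = 1692$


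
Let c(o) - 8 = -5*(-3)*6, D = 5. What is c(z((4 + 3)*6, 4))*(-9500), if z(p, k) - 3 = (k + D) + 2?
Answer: -931000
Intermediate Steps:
z(p, k) = 10 + k (z(p, k) = 3 + ((k + 5) + 2) = 3 + ((5 + k) + 2) = 3 + (7 + k) = 10 + k)
c(o) = 98 (c(o) = 8 - 5*(-3)*6 = 8 + 15*6 = 8 + 90 = 98)
c(z((4 + 3)*6, 4))*(-9500) = 98*(-9500) = -931000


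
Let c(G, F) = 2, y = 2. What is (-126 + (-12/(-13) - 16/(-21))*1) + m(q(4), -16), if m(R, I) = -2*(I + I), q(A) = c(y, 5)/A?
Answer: -16466/273 ≈ -60.315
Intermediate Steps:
q(A) = 2/A
m(R, I) = -4*I
(-126 + (-12/(-13) - 16/(-21))*1) + m(q(4), -16) = (-126 + (-12/(-13) - 16/(-21))*1) - 4*(-16) = (-126 + (-12*(-1/13) - 16*(-1/21))*1) + 64 = (-126 + (12/13 + 16/21)*1) + 64 = (-126 + (460/273)*1) + 64 = (-126 + 460/273) + 64 = -33938/273 + 64 = -16466/273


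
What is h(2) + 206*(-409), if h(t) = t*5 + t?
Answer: -84242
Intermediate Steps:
h(t) = 6*t (h(t) = 5*t + t = 6*t)
h(2) + 206*(-409) = 6*2 + 206*(-409) = 12 - 84254 = -84242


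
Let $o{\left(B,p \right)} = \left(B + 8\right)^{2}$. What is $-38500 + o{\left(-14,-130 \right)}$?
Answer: $-38464$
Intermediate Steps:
$o{\left(B,p \right)} = \left(8 + B\right)^{2}$
$-38500 + o{\left(-14,-130 \right)} = -38500 + \left(8 - 14\right)^{2} = -38500 + \left(-6\right)^{2} = -38500 + 36 = -38464$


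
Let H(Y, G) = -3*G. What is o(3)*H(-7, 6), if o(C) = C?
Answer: -54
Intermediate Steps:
o(3)*H(-7, 6) = 3*(-3*6) = 3*(-18) = -54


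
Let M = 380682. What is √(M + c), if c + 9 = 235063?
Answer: 2*√153934 ≈ 784.69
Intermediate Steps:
c = 235054 (c = -9 + 235063 = 235054)
√(M + c) = √(380682 + 235054) = √615736 = 2*√153934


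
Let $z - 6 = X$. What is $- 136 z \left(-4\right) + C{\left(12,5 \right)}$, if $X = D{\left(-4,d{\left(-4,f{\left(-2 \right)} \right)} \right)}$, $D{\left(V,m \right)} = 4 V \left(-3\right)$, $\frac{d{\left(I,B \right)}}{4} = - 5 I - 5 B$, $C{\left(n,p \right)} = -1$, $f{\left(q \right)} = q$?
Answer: $29375$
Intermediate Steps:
$d{\left(I,B \right)} = - 20 B - 20 I$ ($d{\left(I,B \right)} = 4 \left(- 5 I - 5 B\right) = 4 \left(- 5 B - 5 I\right) = - 20 B - 20 I$)
$D{\left(V,m \right)} = - 12 V$
$X = 48$ ($X = \left(-12\right) \left(-4\right) = 48$)
$z = 54$ ($z = 6 + 48 = 54$)
$- 136 z \left(-4\right) + C{\left(12,5 \right)} = - 136 \cdot 54 \left(-4\right) - 1 = \left(-136\right) \left(-216\right) - 1 = 29376 - 1 = 29375$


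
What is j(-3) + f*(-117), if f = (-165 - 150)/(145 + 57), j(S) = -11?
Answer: 34633/202 ≈ 171.45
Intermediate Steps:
f = -315/202 ≈ -1.5594
j(-3) + f*(-117) = -11 - 315/202*(-117) = -11 + 36855/202 = 34633/202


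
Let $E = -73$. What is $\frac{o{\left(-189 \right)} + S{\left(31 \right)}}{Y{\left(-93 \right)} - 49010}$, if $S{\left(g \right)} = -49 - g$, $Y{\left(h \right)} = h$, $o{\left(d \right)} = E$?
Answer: $\frac{153}{49103} \approx 0.0031159$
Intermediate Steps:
$o{\left(d \right)} = -73$
$\frac{o{\left(-189 \right)} + S{\left(31 \right)}}{Y{\left(-93 \right)} - 49010} = \frac{-73 - 80}{-93 - 49010} = \frac{-73 - 80}{-49103} = \left(-73 - 80\right) \left(- \frac{1}{49103}\right) = \left(-153\right) \left(- \frac{1}{49103}\right) = \frac{153}{49103}$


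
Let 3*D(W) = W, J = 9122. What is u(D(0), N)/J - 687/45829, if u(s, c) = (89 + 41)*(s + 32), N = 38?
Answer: 92190913/209026069 ≈ 0.44105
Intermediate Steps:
D(W) = W/3
u(s, c) = 4160 + 130*s (u(s, c) = 130*(32 + s) = 4160 + 130*s)
u(D(0), N)/J - 687/45829 = (4160 + 130*((1/3)*0))/9122 - 687/45829 = (4160 + 130*0)*(1/9122) - 687*1/45829 = (4160 + 0)*(1/9122) - 687/45829 = 4160*(1/9122) - 687/45829 = 2080/4561 - 687/45829 = 92190913/209026069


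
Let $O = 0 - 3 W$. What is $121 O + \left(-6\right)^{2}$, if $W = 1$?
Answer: $-327$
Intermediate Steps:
$O = -3$ ($O = 0 - 3 = -3$)
$121 O + \left(-6\right)^{2} = 121 \left(-3\right) + \left(-6\right)^{2} = -363 + 36 = -327$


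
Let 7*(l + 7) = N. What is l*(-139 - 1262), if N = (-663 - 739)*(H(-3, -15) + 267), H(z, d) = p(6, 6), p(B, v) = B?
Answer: 76613685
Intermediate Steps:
H(z, d) = 6
N = -382746 (N = (-663 - 739)*(6 + 267) = -1402*273 = -382746)
l = -54685 (l = -7 + (1/7)*(-382746) = -7 - 54678 = -54685)
l*(-139 - 1262) = -54685*(-139 - 1262) = -54685*(-1401) = 76613685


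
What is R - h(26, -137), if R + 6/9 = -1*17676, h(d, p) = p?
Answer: -52619/3 ≈ -17540.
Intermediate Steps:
R = -53030/3 (R = -⅔ - 1*17676 = -⅔ - 17676 = -53030/3 ≈ -17677.)
R - h(26, -137) = -53030/3 - 1*(-137) = -53030/3 + 137 = -52619/3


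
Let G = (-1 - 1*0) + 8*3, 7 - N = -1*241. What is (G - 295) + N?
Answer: -24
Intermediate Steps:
N = 248 (N = 7 - (-1)*241 = 7 - 1*(-241) = 7 + 241 = 248)
G = 23 (G = (-1 + 0) + 24 = -1 + 24 = 23)
(G - 295) + N = (23 - 295) + 248 = -272 + 248 = -24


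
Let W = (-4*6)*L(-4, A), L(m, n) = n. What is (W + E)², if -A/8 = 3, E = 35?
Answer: 373321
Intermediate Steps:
A = -24 (A = -8*3 = -24)
W = 576 (W = -4*6*(-24) = -24*(-24) = 576)
(W + E)² = (576 + 35)² = 611² = 373321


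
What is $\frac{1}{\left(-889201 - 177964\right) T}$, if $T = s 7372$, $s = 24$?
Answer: $- \frac{1}{188811369120} \approx -5.2963 \cdot 10^{-12}$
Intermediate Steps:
$T = 176928$ ($T = 24 \cdot 7372 = 176928$)
$\frac{1}{\left(-889201 - 177964\right) T} = \frac{1}{\left(-889201 - 177964\right) 176928} = \frac{1}{-1067165} \cdot \frac{1}{176928} = \left(- \frac{1}{1067165}\right) \frac{1}{176928} = - \frac{1}{188811369120}$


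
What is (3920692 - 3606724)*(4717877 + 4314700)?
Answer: 2835940135536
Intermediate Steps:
(3920692 - 3606724)*(4717877 + 4314700) = 313968*9032577 = 2835940135536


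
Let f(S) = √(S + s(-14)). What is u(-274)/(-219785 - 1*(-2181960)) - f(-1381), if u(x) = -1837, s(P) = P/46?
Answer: -1837/1962175 - 3*I*√81190/23 ≈ -0.00093621 - 37.166*I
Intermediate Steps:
s(P) = P/46 (s(P) = P*(1/46) = P/46)
f(S) = √(-7/23 + S) (f(S) = √(S + (1/46)*(-14)) = √(S - 7/23) = √(-7/23 + S))
u(-274)/(-219785 - 1*(-2181960)) - f(-1381) = -1837/(-219785 - 1*(-2181960)) - √(-161 + 529*(-1381))/23 = -1837/(-219785 + 2181960) - √(-161 - 730549)/23 = -1837/1962175 - √(-730710)/23 = -1837*1/1962175 - 3*I*√81190/23 = -1837/1962175 - 3*I*√81190/23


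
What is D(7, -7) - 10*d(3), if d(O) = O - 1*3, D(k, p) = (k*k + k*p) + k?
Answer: 7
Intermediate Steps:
D(k, p) = k + k**2 + k*p (D(k, p) = (k**2 + k*p) + k = k + k**2 + k*p)
d(O) = -3 + O (d(O) = O - 3 = -3 + O)
D(7, -7) - 10*d(3) = 7*(1 + 7 - 7) - 10*(-3 + 3) = 7*1 - 10*0 = 7 + 0 = 7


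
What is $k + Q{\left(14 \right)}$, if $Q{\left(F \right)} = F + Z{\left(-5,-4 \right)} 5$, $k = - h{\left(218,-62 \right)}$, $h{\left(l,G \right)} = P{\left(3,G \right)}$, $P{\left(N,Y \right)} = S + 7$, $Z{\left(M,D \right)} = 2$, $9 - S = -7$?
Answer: $1$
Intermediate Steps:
$S = 16$ ($S = 9 - -7 = 9 + 7 = 16$)
$P{\left(N,Y \right)} = 23$ ($P{\left(N,Y \right)} = 16 + 7 = 23$)
$h{\left(l,G \right)} = 23$
$k = -23$ ($k = \left(-1\right) 23 = -23$)
$Q{\left(F \right)} = 10 + F$ ($Q{\left(F \right)} = F + 2 \cdot 5 = F + 10 = 10 + F$)
$k + Q{\left(14 \right)} = -23 + \left(10 + 14\right) = -23 + 24 = 1$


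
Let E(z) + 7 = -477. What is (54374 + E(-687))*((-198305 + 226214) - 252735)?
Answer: -12115873140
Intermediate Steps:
E(z) = -484 (E(z) = -7 - 477 = -484)
(54374 + E(-687))*((-198305 + 226214) - 252735) = (54374 - 484)*((-198305 + 226214) - 252735) = 53890*(27909 - 252735) = 53890*(-224826) = -12115873140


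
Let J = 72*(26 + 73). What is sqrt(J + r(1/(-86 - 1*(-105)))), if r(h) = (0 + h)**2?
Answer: sqrt(2573209)/19 ≈ 84.427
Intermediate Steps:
r(h) = h**2
J = 7128 (J = 72*99 = 7128)
sqrt(J + r(1/(-86 - 1*(-105)))) = sqrt(7128 + (1/(-86 - 1*(-105)))**2) = sqrt(7128 + (1/(-86 + 105))**2) = sqrt(7128 + (1/19)**2) = sqrt(7128 + 1/361) = sqrt(2573209/361) = sqrt(2573209)/19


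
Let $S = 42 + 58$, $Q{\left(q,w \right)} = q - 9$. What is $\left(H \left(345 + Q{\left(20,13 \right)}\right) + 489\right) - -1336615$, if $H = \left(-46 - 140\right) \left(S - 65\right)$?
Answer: $-980456$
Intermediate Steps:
$Q{\left(q,w \right)} = -9 + q$
$S = 100$
$H = -6510$ ($H = \left(-46 - 140\right) \left(100 - 65\right) = \left(-186\right) 35 = -6510$)
$\left(H \left(345 + Q{\left(20,13 \right)}\right) + 489\right) - -1336615 = \left(- 6510 \left(345 + \left(-9 + 20\right)\right) + 489\right) - -1336615 = \left(- 6510 \left(345 + 11\right) + 489\right) + 1336615 = \left(\left(-6510\right) 356 + 489\right) + 1336615 = \left(-2317560 + 489\right) + 1336615 = -2317071 + 1336615 = -980456$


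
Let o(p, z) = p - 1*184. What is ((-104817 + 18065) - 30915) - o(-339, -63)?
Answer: -117144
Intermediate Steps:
o(p, z) = -184 + p (o(p, z) = p - 184 = -184 + p)
((-104817 + 18065) - 30915) - o(-339, -63) = ((-104817 + 18065) - 30915) - (-184 - 339) = (-86752 - 30915) - 1*(-523) = -117667 + 523 = -117144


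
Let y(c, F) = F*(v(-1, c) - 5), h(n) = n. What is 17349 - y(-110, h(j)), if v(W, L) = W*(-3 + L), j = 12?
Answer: 16053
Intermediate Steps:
y(c, F) = F*(-2 - c) (y(c, F) = F*(-(-3 + c) - 5) = F*((3 - c) - 5) = F*(-2 - c))
17349 - y(-110, h(j)) = 17349 - (-1)*12*(2 - 110) = 17349 - (-1)*12*(-108) = 17349 - 1*1296 = 17349 - 1296 = 16053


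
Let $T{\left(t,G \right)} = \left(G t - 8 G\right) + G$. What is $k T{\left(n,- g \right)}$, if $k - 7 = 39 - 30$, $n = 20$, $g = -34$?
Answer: $7072$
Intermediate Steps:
$k = 16$ ($k = 7 + \left(39 - 30\right) = 7 + 9 = 16$)
$T{\left(t,G \right)} = - 7 G + G t$ ($T{\left(t,G \right)} = \left(- 8 G + G t\right) + G = - 7 G + G t$)
$k T{\left(n,- g \right)} = 16 \left(-1\right) \left(-34\right) \left(-7 + 20\right) = 16 \cdot 34 \cdot 13 = 16 \cdot 442 = 7072$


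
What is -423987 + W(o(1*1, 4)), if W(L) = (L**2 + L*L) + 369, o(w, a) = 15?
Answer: -423168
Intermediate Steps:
W(L) = 369 + 2*L**2 (W(L) = (L**2 + L**2) + 369 = 2*L**2 + 369 = 369 + 2*L**2)
-423987 + W(o(1*1, 4)) = -423987 + (369 + 2*15**2) = -423987 + (369 + 2*225) = -423987 + (369 + 450) = -423987 + 819 = -423168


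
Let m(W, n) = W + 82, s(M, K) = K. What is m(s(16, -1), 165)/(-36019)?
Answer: -81/36019 ≈ -0.0022488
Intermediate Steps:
m(W, n) = 82 + W
m(s(16, -1), 165)/(-36019) = (82 - 1)/(-36019) = 81*(-1/36019) = -81/36019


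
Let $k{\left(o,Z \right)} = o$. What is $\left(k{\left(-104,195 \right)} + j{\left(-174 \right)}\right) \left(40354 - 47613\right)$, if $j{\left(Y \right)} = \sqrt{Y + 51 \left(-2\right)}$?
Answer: $754936 - 14518 i \sqrt{69} \approx 7.5494 \cdot 10^{5} - 1.206 \cdot 10^{5} i$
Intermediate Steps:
$j{\left(Y \right)} = \sqrt{-102 + Y}$ ($j{\left(Y \right)} = \sqrt{Y - 102} = \sqrt{-102 + Y}$)
$\left(k{\left(-104,195 \right)} + j{\left(-174 \right)}\right) \left(40354 - 47613\right) = \left(-104 + \sqrt{-102 - 174}\right) \left(40354 - 47613\right) = \left(-104 + \sqrt{-276}\right) \left(-7259\right) = \left(-104 + 2 i \sqrt{69}\right) \left(-7259\right) = 754936 - 14518 i \sqrt{69}$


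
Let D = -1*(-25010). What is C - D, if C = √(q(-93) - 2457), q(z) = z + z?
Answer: -25010 + I*√2643 ≈ -25010.0 + 51.41*I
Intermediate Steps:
q(z) = 2*z
D = 25010
C = I*√2643 (C = √(2*(-93) - 2457) = √(-186 - 2457) = √(-2643) = I*√2643 ≈ 51.41*I)
C - D = I*√2643 - 1*25010 = I*√2643 - 25010 = -25010 + I*√2643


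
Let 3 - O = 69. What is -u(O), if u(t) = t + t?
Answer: 132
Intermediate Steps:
O = -66 (O = 3 - 1*69 = 3 - 69 = -66)
u(t) = 2*t
-u(O) = -2*(-66) = -1*(-132) = 132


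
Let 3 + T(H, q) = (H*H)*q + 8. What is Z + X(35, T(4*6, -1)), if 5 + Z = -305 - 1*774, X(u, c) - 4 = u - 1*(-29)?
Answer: -1016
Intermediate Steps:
T(H, q) = 5 + q*H² (T(H, q) = -3 + ((H*H)*q + 8) = -3 + (H²*q + 8) = -3 + (q*H² + 8) = -3 + (8 + q*H²) = 5 + q*H²)
X(u, c) = 33 + u (X(u, c) = 4 + (u - 1*(-29)) = 4 + (u + 29) = 4 + (29 + u) = 33 + u)
Z = -1084 (Z = -5 + (-305 - 1*774) = -5 + (-305 - 774) = -5 - 1079 = -1084)
Z + X(35, T(4*6, -1)) = -1084 + (33 + 35) = -1084 + 68 = -1016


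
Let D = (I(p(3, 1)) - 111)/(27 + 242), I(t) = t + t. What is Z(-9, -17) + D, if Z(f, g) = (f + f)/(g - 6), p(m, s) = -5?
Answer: 2059/6187 ≈ 0.33279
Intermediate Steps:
I(t) = 2*t
Z(f, g) = 2*f/(-6 + g) (Z(f, g) = (2*f)/(-6 + g) = 2*f/(-6 + g))
D = -121/269 (D = (2*(-5) - 111)/(27 + 242) = (-10 - 111)/269 = -121*1/269 = -121/269 ≈ -0.44981)
Z(-9, -17) + D = 2*(-9)/(-6 - 17) - 121/269 = 2*(-9)/(-23) - 121/269 = 2*(-9)*(-1/23) - 121/269 = 18/23 - 121/269 = 2059/6187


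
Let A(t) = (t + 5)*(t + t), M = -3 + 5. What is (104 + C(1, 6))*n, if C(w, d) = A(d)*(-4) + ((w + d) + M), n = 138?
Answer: -57270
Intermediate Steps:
M = 2
A(t) = 2*t*(5 + t) (A(t) = (5 + t)*(2*t) = 2*t*(5 + t))
C(w, d) = 2 + d + w - 8*d*(5 + d) (C(w, d) = (2*d*(5 + d))*(-4) + ((w + d) + 2) = -8*d*(5 + d) + ((d + w) + 2) = -8*d*(5 + d) + (2 + d + w) = 2 + d + w - 8*d*(5 + d))
(104 + C(1, 6))*n = (104 + (2 + 6 + 1 - 8*6*(5 + 6)))*138 = (104 + (2 + 6 + 1 - 8*6*11))*138 = (104 + (2 + 6 + 1 - 528))*138 = (104 - 519)*138 = -415*138 = -57270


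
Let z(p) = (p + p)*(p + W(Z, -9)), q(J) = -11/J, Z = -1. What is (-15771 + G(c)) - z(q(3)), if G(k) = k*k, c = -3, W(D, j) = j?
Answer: -142694/9 ≈ -15855.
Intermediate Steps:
G(k) = k**2
z(p) = 2*p*(-9 + p) (z(p) = (p + p)*(p - 9) = (2*p)*(-9 + p) = 2*p*(-9 + p))
(-15771 + G(c)) - z(q(3)) = (-15771 + (-3)**2) - 2*(-11/3)*(-9 - 11/3) = (-15771 + 9) - 2*(-11*1/3)*(-9 - 11*1/3) = -15762 - 2*(-11)*(-9 - 11/3)/3 = -15762 - 2*(-11)*(-38)/(3*3) = -15762 - 1*836/9 = -15762 - 836/9 = -142694/9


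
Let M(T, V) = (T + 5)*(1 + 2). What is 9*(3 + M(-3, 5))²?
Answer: 729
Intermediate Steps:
M(T, V) = 15 + 3*T (M(T, V) = (5 + T)*3 = 15 + 3*T)
9*(3 + M(-3, 5))² = 9*(3 + (15 + 3*(-3)))² = 9*(3 + (15 - 9))² = 9*(3 + 6)² = 9*9² = 9*81 = 729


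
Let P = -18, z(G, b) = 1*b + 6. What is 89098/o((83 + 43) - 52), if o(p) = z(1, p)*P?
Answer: -44549/720 ≈ -61.874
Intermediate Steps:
z(G, b) = 6 + b (z(G, b) = b + 6 = 6 + b)
o(p) = -108 - 18*p (o(p) = (6 + p)*(-18) = -108 - 18*p)
89098/o((83 + 43) - 52) = 89098/(-108 - 18*((83 + 43) - 52)) = 89098/(-108 - 18*(126 - 52)) = 89098/(-108 - 18*74) = 89098/(-108 - 1332) = 89098/(-1440) = 89098*(-1/1440) = -44549/720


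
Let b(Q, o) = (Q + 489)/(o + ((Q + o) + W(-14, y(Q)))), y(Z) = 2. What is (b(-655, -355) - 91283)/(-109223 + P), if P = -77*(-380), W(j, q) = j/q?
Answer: 62620055/54854618 ≈ 1.1416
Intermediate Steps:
P = 29260
b(Q, o) = (489 + Q)/(-7 + Q + 2*o) (b(Q, o) = (Q + 489)/(o + ((Q + o) - 14/2)) = (489 + Q)/(o + ((Q + o) - 14*½)) = (489 + Q)/(o + ((Q + o) - 7)) = (489 + Q)/(o + (-7 + Q + o)) = (489 + Q)/(-7 + Q + 2*o))
(b(-655, -355) - 91283)/(-109223 + P) = ((489 - 655)/(-7 - 655 + 2*(-355)) - 91283)/(-109223 + 29260) = (-166/(-7 - 655 - 710) - 91283)/(-79963) = (-166/(-1372) - 91283)*(-1/79963) = (-1/1372*(-166) - 91283)*(-1/79963) = (83/686 - 91283)*(-1/79963) = -62620055/686*(-1/79963) = 62620055/54854618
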